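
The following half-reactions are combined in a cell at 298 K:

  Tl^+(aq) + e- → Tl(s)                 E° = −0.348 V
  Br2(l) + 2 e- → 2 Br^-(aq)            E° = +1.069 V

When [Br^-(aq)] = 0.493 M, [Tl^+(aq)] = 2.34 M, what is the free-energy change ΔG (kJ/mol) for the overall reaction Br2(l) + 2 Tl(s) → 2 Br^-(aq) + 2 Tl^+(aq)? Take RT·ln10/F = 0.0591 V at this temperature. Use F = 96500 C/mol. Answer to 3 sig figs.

With Br₂/Br⁻ reduced at the cathode, E°cell = +1.069 − (−0.348) = +1.417 V and n = 2.
Here Q = [Br^-(aq)]^2·[Tl^+(aq)]^2 = 1.33 (log Q = 0.124), giving E = +1.417 − (0.0591/2)·(0.124) = +1.4133 V.
Finally ΔG = −nFE = −(2)(96500 C/mol)(+1.4133 V) = −273 kJ/mol.

−273 kJ/mol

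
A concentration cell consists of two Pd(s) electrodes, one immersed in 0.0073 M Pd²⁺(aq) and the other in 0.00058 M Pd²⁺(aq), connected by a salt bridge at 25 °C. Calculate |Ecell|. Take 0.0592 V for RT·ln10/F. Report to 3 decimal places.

For a concentration cell E°cell = 0, since both electrodes use the same couple.
The compartment with the higher Pd²⁺(aq) concentration (0.0073 M) acts as the cathode; ions are reduced there and produced at the dilute (0.00058 M) anode.
With n = 2, Ecell = −(0.0592/2)·log([dilute]/[conc]) = −(0.0592/2)·log(0.00058/0.0073) = +0.033 V.

0.033 V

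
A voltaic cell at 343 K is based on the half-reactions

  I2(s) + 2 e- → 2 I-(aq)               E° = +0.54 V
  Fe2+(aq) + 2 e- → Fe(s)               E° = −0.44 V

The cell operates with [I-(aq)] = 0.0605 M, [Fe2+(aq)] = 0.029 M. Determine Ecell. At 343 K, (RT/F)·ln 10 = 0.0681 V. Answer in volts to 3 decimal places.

+1.115 V

The I₂/I⁻ couple has the more positive E°, so it is the cathode; Fe²⁺/Fe is the anode.
The standard potential is +0.54 − (−0.44) = +0.98 V and the balanced reaction transfers n = 2 electrons.
For the overall reaction I2(s) + Fe(s) → 2 I-(aq) + Fe2+(aq), Q = [I-(aq)]^2·[Fe2+(aq)] = 0.000106, giving log Q = −3.974.
By the Nernst equation, E = +0.98 − (0.0681/2)·(−3.974) = +1.115 V.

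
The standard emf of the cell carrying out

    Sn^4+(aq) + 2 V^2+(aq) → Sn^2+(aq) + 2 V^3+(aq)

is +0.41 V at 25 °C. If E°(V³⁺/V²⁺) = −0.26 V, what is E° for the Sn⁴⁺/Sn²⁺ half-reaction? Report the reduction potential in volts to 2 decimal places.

In the reaction as written the Sn⁴⁺/Sn²⁺ couple is reduced (cathode) and V³⁺/V²⁺ is oxidized (anode), so E°cell = E°(Sn⁴⁺/Sn²⁺) − E°(V³⁺/V²⁺).
E°(Sn⁴⁺/Sn²⁺) = E°cell + E°(anode) = +0.41 + (−0.26) = +0.15 V.

+0.15 V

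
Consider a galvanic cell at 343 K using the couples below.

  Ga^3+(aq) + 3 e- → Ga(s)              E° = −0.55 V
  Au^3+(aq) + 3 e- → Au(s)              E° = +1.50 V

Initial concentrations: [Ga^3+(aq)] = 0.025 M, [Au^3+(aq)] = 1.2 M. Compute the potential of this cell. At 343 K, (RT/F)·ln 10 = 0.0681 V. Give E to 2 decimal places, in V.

+2.09 V

Since E°(Au³⁺/Au) > E°(Ga³⁺/Ga), Au³⁺/Au serves as the cathode.
E°cell = E°cat − E°an = +1.50 − (−0.55) = +2.05 V; n = 3.
For the overall reaction Au^3+(aq) + Ga(s) → Au(s) + Ga^3+(aq), Q = [Ga^3+(aq)] / [Au^3+(aq)] = 0.0208, giving log Q = −1.681.
By the Nernst equation, E = +2.05 − (0.0681/3)·(−1.681) = +2.09 V.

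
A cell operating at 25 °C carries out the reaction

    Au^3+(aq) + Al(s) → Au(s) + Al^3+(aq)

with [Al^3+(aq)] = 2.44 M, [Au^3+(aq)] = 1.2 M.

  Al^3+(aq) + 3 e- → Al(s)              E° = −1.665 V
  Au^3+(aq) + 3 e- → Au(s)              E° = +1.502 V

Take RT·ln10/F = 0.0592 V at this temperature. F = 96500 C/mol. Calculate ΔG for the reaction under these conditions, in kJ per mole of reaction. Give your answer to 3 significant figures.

−915 kJ/mol

With Au³⁺/Au reduced at the cathode, E°cell = +1.502 − (−1.665) = +3.167 V and n = 3.
Here Q = [Al^3+(aq)] / [Au^3+(aq)] = 2.03 (log Q = 0.308), giving E = +3.167 − (0.0592/3)·(0.308) = +3.1609 V.
ΔG = −nFE = −(3)(96500)(+3.1609) J/mol = −915 kJ/mol.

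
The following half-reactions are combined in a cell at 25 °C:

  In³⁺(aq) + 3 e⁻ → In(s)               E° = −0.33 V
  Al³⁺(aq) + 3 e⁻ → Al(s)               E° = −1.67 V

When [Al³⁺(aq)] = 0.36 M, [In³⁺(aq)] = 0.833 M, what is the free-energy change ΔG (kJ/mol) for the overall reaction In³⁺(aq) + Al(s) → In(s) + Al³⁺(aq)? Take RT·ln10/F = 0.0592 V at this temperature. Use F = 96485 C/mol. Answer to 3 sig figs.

The standard cell potential is −0.33 − (−1.67) = +1.34 V, with n = 3 electrons in the balanced equation.
The reaction quotient is [Al³⁺(aq)] / [In³⁺(aq)] = 0.432; by Nernst, E = +1.34 − (0.0592/3)(−0.364) = +1.3472 V.
ΔG = −nFE = −(3)(96485)(+1.3472) J/mol = −390 kJ/mol.

−390 kJ/mol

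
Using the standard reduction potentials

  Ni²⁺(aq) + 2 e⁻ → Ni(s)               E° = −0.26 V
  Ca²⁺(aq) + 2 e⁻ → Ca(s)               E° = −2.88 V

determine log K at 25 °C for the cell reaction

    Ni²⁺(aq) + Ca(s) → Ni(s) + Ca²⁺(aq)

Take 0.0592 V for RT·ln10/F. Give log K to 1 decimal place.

The Ni²⁺/Ni couple is reduced (cathode); E°cell = −0.26 − (−2.88) = +2.62 V with n = 2.
At equilibrium E = 0, so log K = nE°cell / 0.0592 = (2)(+2.62) / 0.0592 = 88.5.

log K = 88.5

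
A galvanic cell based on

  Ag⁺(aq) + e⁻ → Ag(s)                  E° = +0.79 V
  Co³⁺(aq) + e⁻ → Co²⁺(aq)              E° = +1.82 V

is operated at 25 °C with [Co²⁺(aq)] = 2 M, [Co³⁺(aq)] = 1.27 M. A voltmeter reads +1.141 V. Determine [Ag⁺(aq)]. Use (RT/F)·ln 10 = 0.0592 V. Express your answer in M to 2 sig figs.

0.0085 M

Co³⁺/Co²⁺ is the cathode (higher E°); E°cell = +1.82 − (+0.79) = +1.03 V with n = 1.
Since E = E° − (0.0592/n)·log Q, log Q = n(E° − E)/0.0592 = −1.875.
Balancing electrons gives Co³⁺(aq) + Ag(s) → Co²⁺(aq) + Ag⁺(aq); thus Q = ([Co²⁺(aq)]·[Ag⁺(aq)]) / [Co³⁺(aq)].
Substituting the known concentrations and solving, log [Ag⁺(aq)] = −2.072 and [Ag⁺(aq)] = 0.0085 M.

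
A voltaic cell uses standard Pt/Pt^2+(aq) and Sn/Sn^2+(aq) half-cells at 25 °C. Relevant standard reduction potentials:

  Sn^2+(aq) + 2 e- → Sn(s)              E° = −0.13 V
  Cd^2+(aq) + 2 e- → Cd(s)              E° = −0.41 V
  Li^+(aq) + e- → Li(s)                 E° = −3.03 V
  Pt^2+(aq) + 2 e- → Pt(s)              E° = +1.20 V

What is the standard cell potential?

Of the two couples in this cell, the one with the more positive reduction potential is reduced at the cathode: here that is Pt²⁺/Pt (+1.20 V); Sn²⁺/Sn (−0.13 V) is the anode.
E°cell = E°(cathode) − E°(anode) = +1.20 − (−0.13) = +1.33 V.

+1.33 V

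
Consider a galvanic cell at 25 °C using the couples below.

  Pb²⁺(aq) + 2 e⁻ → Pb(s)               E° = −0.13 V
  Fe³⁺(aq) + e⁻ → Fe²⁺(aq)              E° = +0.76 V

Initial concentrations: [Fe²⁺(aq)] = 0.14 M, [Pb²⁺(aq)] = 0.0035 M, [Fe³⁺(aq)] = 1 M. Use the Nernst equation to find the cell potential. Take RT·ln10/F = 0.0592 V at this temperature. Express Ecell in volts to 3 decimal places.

Fe³⁺/Fe²⁺ is reduced (cathode, E° = +0.76 V) and Pb²⁺/Pb is oxidized (anode).
The standard potential is +0.76 − (−0.13) = +0.89 V and the balanced reaction transfers n = 2 electrons.
For the overall reaction 2 Fe³⁺(aq) + Pb(s) → 2 Fe²⁺(aq) + Pb²⁺(aq), Q = ([Fe²⁺(aq)]^2·[Pb²⁺(aq)]) / [Fe³⁺(aq)]^2 = 6.86×10^−5, giving log Q = −4.164.
E = E° − (0.0592/n)·log Q = +0.89 − (0.0592/2)(−4.164) = +1.013 V.

+1.013 V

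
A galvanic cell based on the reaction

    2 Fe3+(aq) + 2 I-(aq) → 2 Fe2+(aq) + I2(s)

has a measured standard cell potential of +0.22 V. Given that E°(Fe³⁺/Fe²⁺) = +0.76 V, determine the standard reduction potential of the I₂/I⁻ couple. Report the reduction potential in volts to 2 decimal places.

+0.54 V

In the reaction as written the Fe³⁺/Fe²⁺ couple is reduced (cathode) and I₂/I⁻ is oxidized (anode), so E°cell = E°(Fe³⁺/Fe²⁺) − E°(I₂/I⁻).
E°(I₂/I⁻) = E°(cathode) − E°cell = +0.76 − (+0.22) = +0.54 V.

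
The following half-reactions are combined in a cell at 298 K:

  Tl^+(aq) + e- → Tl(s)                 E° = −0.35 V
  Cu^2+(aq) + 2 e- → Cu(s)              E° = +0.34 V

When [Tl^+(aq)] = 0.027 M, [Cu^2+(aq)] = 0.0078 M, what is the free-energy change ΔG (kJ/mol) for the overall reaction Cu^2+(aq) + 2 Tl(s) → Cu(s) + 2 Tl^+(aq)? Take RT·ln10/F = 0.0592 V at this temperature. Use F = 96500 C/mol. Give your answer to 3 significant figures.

E°cell = +0.34 − (−0.35) = +0.69 V; the balanced reaction transfers n = 2 electrons.
Here Q = [Tl^+(aq)]^2 / [Cu^2+(aq)] = 0.0935 (log Q = −1.029), giving E = +0.69 − (0.0592/2)·(−1.029) = +0.7205 V.
ΔG = −nFE = −(2)(96500)(+0.7205) J/mol = −139 kJ/mol.

−139 kJ/mol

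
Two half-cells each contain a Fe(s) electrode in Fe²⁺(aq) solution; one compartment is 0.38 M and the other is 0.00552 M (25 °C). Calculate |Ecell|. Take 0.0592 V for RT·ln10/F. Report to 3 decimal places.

For a concentration cell E°cell = 0, since both electrodes use the same couple.
The compartment with the higher Fe²⁺(aq) concentration (0.38 M) acts as the cathode; ions are reduced there and produced at the dilute (0.00552 M) anode.
With n = 2, Ecell = −(0.0592/2)·log([dilute]/[conc]) = −(0.0592/2)·log(0.00552/0.38) = +0.054 V.

0.054 V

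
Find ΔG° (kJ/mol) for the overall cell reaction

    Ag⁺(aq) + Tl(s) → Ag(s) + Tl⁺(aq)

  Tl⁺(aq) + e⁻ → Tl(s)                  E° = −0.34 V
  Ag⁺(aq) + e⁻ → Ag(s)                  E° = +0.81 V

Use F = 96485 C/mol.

−111 kJ/mol

In the reaction as written Ag⁺(aq) is reduced, so the Ag⁺/Ag couple is the cathode and Tl⁺/Tl is the anode.
E°cell = +0.81 − (−0.34) = +1.15 V; balancing electrons gives n = 1.
ΔG° = −nFE°cell = −(1)(96485)(+1.15) J/mol = −111 kJ/mol.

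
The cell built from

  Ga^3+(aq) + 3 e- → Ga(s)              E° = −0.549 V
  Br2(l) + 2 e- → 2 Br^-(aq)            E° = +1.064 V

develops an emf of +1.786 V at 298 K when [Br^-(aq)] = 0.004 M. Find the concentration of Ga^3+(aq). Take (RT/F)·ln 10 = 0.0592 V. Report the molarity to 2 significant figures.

With Br₂/Br⁻ at the cathode and Ga³⁺/Ga at the anode, E°cell = +1.064 − (−0.549) = +1.613 V (n = 6).
Since E = E° − (0.0592/n)·log Q, log Q = n(E° − E)/0.0592 = −17.534.
Balancing electrons gives 3 Br2(l) + 2 Ga(s) → 6 Br^-(aq) + 2 Ga^3+(aq); thus Q = [Br^-(aq)]^6·[Ga^3+(aq)]^2.
Isolating [Ga^3+(aq)] in Q = 10^{−17.534} yields log [Ga^3+(aq)] = −1.573, i.e. 0.027 M.

0.027 M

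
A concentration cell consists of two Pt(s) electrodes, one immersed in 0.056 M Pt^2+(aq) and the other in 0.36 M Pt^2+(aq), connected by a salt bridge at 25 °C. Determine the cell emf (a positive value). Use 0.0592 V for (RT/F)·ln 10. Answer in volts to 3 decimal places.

0.024 V

For a concentration cell E°cell = 0, since both electrodes use the same couple.
The compartment with the higher Pt^2+(aq) concentration (0.36 M) acts as the cathode; ions are reduced there and produced at the dilute (0.056 M) anode.
With n = 2, Ecell = −(0.0592/2)·log([dilute]/[conc]) = −(0.0592/2)·log(0.056/0.36) = +0.024 V.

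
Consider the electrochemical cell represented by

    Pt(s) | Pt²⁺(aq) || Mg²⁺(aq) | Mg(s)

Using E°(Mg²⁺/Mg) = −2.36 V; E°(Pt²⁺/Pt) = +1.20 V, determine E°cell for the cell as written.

−3.56 V

By convention the left-hand electrode in cell notation is the anode (oxidation) and the right-hand electrode is the cathode (reduction).
E°cell = E°(right) − E°(left) = −2.36 − (+1.20) = −3.56 V.
The negative sign shows that, as written, the cell would require an external voltage to drive the reaction.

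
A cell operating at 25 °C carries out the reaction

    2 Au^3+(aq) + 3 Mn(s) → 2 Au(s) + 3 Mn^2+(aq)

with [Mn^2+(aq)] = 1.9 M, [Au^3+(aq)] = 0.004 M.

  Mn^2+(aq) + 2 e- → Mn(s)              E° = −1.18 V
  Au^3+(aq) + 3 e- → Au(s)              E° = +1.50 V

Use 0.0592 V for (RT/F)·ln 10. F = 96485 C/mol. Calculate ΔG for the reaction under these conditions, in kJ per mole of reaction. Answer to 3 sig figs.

−1520 kJ/mol

E°cell = +1.50 − (−1.18) = +2.68 V; the balanced reaction transfers n = 6 electrons.
Q = [Mn^2+(aq)]^3 / [Au^3+(aq)]^2 = 4.29×10^5, so log Q = 5.632 and E = +2.68 − (0.0592/6)(5.632) = +2.6244 V.
Then ΔG = −nFE = −6 × 96485 × +2.6244 J/mol = −1520 kJ/mol.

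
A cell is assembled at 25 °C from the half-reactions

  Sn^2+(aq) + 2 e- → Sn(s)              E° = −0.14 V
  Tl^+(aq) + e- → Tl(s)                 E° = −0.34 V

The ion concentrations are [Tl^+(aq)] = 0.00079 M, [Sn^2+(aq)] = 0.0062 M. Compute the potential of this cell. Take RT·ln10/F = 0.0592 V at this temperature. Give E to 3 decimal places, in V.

+0.318 V

Sn²⁺/Sn is reduced (cathode, E° = −0.14 V) and Tl⁺/Tl is oxidized (anode).
E°cell = E°cat − E°an = −0.14 − (−0.34) = +0.20 V; n = 2.
The balanced reaction is Sn^2+(aq) + 2 Tl(s) → Sn(s) + 2 Tl^+(aq), so Q = [Tl^+(aq)]^2 / [Sn^2+(aq)] = 0.000101 and log Q = −3.997.
E = E° − (0.0592/n)·log Q = +0.20 − (0.0592/2)(−3.997) = +0.318 V.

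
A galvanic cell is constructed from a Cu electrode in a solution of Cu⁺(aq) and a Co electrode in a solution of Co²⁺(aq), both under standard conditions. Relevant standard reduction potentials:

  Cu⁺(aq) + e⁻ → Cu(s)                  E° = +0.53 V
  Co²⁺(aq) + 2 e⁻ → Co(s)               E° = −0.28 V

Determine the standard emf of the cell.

+0.81 V

Of the two couples in this cell, the one with the more positive reduction potential is reduced at the cathode: here that is Cu⁺/Cu (+0.53 V); Co²⁺/Co (−0.28 V) is the anode.
E°cell = E°(cathode) − E°(anode) = +0.53 − (−0.28) = +0.81 V.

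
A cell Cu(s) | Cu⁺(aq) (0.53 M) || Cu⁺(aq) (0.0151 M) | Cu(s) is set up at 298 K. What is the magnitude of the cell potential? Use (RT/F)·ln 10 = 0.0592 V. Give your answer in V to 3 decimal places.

For a concentration cell E°cell = 0, since both electrodes use the same couple.
The compartment with the higher Cu⁺(aq) concentration (0.53 M) acts as the cathode; ions are reduced there and produced at the dilute (0.0151 M) anode.
With n = 1, Ecell = −(0.0592/1)·log([dilute]/[conc]) = −(0.0592/1)·log(0.0151/0.53) = +0.091 V.

0.091 V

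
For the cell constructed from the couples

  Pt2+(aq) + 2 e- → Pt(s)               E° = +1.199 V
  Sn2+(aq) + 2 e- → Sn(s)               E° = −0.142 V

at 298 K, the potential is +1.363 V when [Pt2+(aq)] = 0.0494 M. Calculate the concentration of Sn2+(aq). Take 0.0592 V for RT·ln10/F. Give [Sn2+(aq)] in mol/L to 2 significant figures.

Pt²⁺/Pt is the cathode (higher E°); E°cell = +1.199 − (−0.142) = +1.341 V with n = 2.
Rearranging E = E° − (0.0592/n)·log Q gives log Q = 2(+1.341 − (+1.363))/0.0592 = −0.743.
The balanced reaction is Pt2+(aq) + Sn(s) → Pt(s) + Sn2+(aq), so Q = [Sn2+(aq)] / [Pt2+(aq)].
Substituting the known concentrations and solving, log [Sn2+(aq)] = −2.049 and [Sn2+(aq)] = 0.0089 M.

0.0089 M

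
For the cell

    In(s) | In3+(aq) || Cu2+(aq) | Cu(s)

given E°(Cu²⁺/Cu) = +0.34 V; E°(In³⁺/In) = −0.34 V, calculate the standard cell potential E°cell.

+0.68 V

By convention the left-hand electrode in cell notation is the anode (oxidation) and the right-hand electrode is the cathode (reduction).
E°cell = E°(right) − E°(left) = +0.34 − (−0.34) = +0.68 V.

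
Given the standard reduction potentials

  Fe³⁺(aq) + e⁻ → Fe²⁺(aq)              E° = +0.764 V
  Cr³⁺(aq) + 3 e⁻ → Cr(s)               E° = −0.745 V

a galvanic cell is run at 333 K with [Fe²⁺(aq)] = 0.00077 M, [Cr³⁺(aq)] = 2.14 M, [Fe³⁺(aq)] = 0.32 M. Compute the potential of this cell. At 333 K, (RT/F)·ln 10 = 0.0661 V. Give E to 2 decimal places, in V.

+1.67 V

Since E°(Fe³⁺/Fe²⁺) > E°(Cr³⁺/Cr), Fe³⁺/Fe²⁺ serves as the cathode.
E°cell = E°cat − E°an = +0.764 − (−0.745) = +1.509 V; n = 3.
For the overall reaction 3 Fe³⁺(aq) + Cr(s) → 3 Fe²⁺(aq) + Cr³⁺(aq), Q = ([Fe²⁺(aq)]^3·[Cr³⁺(aq)]) / [Fe³⁺(aq)]^3 = 2.98×10^−8, giving log Q = −7.526.
Applying E = E° − (RT ln10/nF)·log Q gives +1.509 − (0.0661/3)(−7.526) = +1.67 V.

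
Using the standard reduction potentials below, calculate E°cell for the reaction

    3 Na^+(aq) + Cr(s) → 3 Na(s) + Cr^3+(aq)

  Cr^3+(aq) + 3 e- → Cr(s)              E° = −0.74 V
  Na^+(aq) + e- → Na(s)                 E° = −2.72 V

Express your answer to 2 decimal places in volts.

−1.98 V

Na^+(aq) gains electrons, so the Na⁺/Na couple is the cathode; the Cr³⁺/Cr couple is the anode.
E°cell = E°(cathode) − E°(anode) = −2.72 − (−0.74) = −1.98 V.
The negative E°cell means the reaction is non-spontaneous in the direction written.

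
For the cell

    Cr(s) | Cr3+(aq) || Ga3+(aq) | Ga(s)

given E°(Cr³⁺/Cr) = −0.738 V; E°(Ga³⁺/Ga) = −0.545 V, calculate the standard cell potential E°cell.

+0.193 V

By convention the left-hand electrode in cell notation is the anode (oxidation) and the right-hand electrode is the cathode (reduction).
E°cell = E°(right) − E°(left) = −0.545 − (−0.738) = +0.193 V.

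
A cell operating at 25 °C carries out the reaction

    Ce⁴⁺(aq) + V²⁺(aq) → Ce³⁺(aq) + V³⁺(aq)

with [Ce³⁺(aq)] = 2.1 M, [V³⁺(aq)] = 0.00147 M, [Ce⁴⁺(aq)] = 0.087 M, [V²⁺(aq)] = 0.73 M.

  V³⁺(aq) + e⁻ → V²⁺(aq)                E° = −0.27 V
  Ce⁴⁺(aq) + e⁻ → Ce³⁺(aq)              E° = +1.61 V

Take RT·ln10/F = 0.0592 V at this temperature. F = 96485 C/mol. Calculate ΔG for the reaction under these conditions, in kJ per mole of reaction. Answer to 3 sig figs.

−189 kJ/mol

The standard cell potential is +1.61 − (−0.27) = +1.88 V, with n = 1 electron in the balanced equation.
The reaction quotient is ([Ce³⁺(aq)]·[V³⁺(aq)]) / ([Ce⁴⁺(aq)]·[V²⁺(aq)]) = 0.0486; by Nernst, E = +1.88 − (0.0592/1)(−1.313) = +1.9577 V.
ΔG = −nFE = −(1)(96485)(+1.9577) J/mol = −189 kJ/mol.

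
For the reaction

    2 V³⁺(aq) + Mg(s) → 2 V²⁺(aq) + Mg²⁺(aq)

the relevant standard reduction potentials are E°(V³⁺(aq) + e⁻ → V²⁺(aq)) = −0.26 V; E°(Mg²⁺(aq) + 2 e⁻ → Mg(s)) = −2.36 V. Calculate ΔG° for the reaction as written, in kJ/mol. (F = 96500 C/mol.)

−405 kJ/mol

In the reaction as written V³⁺(aq) is reduced, so the V³⁺/V²⁺ couple is the cathode and Mg²⁺/Mg is the anode.
E°cell = −0.26 − (−2.36) = +2.10 V; balancing electrons gives n = 2.
ΔG° = −nFE°cell = −(2)(96500)(+2.10) J/mol = −405 kJ/mol.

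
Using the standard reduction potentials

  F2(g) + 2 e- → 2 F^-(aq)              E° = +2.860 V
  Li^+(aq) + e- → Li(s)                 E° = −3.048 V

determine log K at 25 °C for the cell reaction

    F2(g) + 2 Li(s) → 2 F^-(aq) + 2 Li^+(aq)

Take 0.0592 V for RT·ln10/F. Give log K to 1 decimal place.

The F₂/F⁻ couple is reduced (cathode); E°cell = +2.860 − (−3.048) = +5.908 V with n = 2.
At equilibrium E = 0, so log K = nE°cell / 0.0592 = (2)(+5.908) / 0.0592 = 199.6.

log K = 199.6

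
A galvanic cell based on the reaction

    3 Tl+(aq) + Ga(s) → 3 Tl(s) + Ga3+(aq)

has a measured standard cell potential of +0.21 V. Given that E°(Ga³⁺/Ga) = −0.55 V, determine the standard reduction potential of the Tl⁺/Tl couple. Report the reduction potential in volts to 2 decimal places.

−0.34 V

In the reaction as written the Tl⁺/Tl couple is reduced (cathode) and Ga³⁺/Ga is oxidized (anode), so E°cell = E°(Tl⁺/Tl) − E°(Ga³⁺/Ga).
E°(Tl⁺/Tl) = E°cell + E°(anode) = +0.21 + (−0.55) = −0.34 V.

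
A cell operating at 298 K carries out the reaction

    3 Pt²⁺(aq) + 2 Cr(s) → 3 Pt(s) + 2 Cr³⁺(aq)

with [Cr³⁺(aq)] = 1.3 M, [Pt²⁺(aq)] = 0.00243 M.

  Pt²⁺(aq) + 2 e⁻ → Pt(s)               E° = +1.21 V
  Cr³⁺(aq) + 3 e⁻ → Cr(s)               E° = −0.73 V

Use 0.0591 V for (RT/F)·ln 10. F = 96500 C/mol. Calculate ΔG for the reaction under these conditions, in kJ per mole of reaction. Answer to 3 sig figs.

−1080 kJ/mol

The standard cell potential is +1.21 − (−0.73) = +1.94 V, with n = 6 electrons in the balanced equation.
Q = [Cr³⁺(aq)]^2 / [Pt²⁺(aq)]^3 = 1.18×10^8, so log Q = 8.071 and E = +1.94 − (0.0591/6)(8.071) = +1.8605 V.
Then ΔG = −nFE = −6 × 96500 × +1.8605 J/mol = −1080 kJ/mol.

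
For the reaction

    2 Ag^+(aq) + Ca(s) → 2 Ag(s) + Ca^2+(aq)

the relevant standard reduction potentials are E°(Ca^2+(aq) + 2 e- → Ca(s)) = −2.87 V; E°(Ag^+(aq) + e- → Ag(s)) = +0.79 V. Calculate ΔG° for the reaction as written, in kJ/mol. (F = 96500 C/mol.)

−706 kJ/mol

In the reaction as written Ag^+(aq) is reduced, so the Ag⁺/Ag couple is the cathode and Ca²⁺/Ca is the anode.
E°cell = +0.79 − (−2.87) = +3.66 V; balancing electrons gives n = 2.
ΔG° = −nFE°cell = −(2)(96500)(+3.66) J/mol = −706 kJ/mol.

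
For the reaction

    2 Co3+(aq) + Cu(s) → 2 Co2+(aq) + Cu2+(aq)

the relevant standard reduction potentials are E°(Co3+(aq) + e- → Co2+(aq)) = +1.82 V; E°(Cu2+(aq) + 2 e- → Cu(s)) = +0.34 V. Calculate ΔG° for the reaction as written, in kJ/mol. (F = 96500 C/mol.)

In the reaction as written Co3+(aq) is reduced, so the Co³⁺/Co²⁺ couple is the cathode and Cu²⁺/Cu is the anode.
E°cell = +1.82 − (+0.34) = +1.48 V; balancing electrons gives n = 2.
ΔG° = −nFE°cell = −(2)(96500)(+1.48) J/mol = −286 kJ/mol.

−286 kJ/mol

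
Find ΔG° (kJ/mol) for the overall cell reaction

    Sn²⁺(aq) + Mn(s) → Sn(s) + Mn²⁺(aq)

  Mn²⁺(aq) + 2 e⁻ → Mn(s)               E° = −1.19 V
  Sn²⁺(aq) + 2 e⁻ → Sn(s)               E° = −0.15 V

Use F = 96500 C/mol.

In the reaction as written Sn²⁺(aq) is reduced, so the Sn²⁺/Sn couple is the cathode and Mn²⁺/Mn is the anode.
E°cell = −0.15 − (−1.19) = +1.04 V; balancing electrons gives n = 2.
ΔG° = −nFE°cell = −(2)(96500)(+1.04) J/mol = −201 kJ/mol.

−201 kJ/mol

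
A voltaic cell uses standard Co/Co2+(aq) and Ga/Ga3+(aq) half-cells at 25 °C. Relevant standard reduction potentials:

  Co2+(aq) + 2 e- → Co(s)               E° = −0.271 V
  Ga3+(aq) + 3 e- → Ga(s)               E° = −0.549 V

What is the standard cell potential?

The Co²⁺/Co couple has the higher E°, so Co ion is reduced (cathode) and Ga is oxidized (anode).
E°cell = E°(cathode) − E°(anode) = −0.271 − (−0.549) = +0.278 V.

+0.278 V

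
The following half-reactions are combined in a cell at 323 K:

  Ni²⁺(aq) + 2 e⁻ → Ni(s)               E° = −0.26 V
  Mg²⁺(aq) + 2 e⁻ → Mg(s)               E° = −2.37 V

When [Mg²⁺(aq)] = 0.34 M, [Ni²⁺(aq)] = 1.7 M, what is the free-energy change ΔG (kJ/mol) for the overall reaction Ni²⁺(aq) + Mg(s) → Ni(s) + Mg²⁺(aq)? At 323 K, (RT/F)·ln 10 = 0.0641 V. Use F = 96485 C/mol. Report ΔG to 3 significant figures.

−411 kJ/mol

The standard cell potential is −0.26 − (−2.37) = +2.11 V, with n = 2 electrons in the balanced equation.
The reaction quotient is [Mg²⁺(aq)] / [Ni²⁺(aq)] = 0.2; by Nernst, E = +2.11 − (0.0641/2)(−0.699) = +2.1324 V.
Finally ΔG = −nFE = −(2)(96485 C/mol)(+2.1324 V) = −411 kJ/mol.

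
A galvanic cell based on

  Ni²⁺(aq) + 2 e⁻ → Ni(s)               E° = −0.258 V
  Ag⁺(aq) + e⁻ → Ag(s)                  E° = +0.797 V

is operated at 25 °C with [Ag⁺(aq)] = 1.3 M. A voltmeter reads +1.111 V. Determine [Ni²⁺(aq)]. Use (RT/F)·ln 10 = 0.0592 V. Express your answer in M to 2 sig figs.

0.022 M

The Ag⁺/Ag couple has the larger reduction potential, so it is the cathode: E°cell = +0.797 − (−0.258) = +1.055 V and n = 2.
Since E = E° − (0.0592/n)·log Q, log Q = n(E° − E)/0.0592 = −1.892.
Balancing electrons gives 2 Ag⁺(aq) + Ni(s) → 2 Ag(s) + Ni²⁺(aq); thus Q = [Ni²⁺(aq)] / [Ag⁺(aq)]^2.
Substituting the known concentrations and solving, log [Ni²⁺(aq)] = −1.664 and [Ni²⁺(aq)] = 0.022 M.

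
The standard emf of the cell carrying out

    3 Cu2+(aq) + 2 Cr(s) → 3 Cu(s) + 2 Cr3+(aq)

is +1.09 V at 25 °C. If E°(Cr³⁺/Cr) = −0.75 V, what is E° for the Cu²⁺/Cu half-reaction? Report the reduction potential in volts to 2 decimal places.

In the reaction as written the Cu²⁺/Cu couple is reduced (cathode) and Cr³⁺/Cr is oxidized (anode), so E°cell = E°(Cu²⁺/Cu) − E°(Cr³⁺/Cr).
E°(Cu²⁺/Cu) = E°cell + E°(anode) = +1.09 + (−0.75) = +0.34 V.

+0.34 V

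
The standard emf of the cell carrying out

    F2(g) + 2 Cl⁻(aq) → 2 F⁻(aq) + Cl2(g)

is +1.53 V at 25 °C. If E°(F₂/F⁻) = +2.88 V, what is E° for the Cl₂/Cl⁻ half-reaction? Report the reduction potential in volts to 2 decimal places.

In the reaction as written the F₂/F⁻ couple is reduced (cathode) and Cl₂/Cl⁻ is oxidized (anode), so E°cell = E°(F₂/F⁻) − E°(Cl₂/Cl⁻).
E°(Cl₂/Cl⁻) = E°(cathode) − E°cell = +2.88 − (+1.53) = +1.35 V.

+1.35 V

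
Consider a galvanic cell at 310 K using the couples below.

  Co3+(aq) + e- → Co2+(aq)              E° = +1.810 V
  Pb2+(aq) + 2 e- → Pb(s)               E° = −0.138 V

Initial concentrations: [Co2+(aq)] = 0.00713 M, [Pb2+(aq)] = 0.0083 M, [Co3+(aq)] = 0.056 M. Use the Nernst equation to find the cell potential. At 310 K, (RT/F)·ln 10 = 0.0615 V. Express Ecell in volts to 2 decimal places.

Since E°(Co³⁺/Co²⁺) > E°(Pb²⁺/Pb), Co³⁺/Co²⁺ serves as the cathode.
The standard potential is +1.810 − (−0.138) = +1.948 V and the balanced reaction transfers n = 2 electrons.
Balancing gives 2 Co3+(aq) + Pb(s) → 2 Co2+(aq) + Pb2+(aq); hence Q = ([Co2+(aq)]^2·[Pb2+(aq)]) / [Co3+(aq)]^2 = 0.000135 (log Q = −3.871).
Applying E = E° − (RT ln10/nF)·log Q gives +1.948 − (0.0615/2)(−3.871) = +2.07 V.

+2.07 V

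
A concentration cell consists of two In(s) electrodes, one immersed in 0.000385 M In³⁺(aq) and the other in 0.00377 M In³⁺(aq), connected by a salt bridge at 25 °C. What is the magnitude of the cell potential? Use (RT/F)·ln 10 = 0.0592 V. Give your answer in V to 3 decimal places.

0.020 V

For a concentration cell E°cell = 0, since both electrodes use the same couple.
The compartment with the higher In³⁺(aq) concentration (0.00377 M) acts as the cathode; ions are reduced there and produced at the dilute (0.000385 M) anode.
With n = 3, Ecell = −(0.0592/3)·log([dilute]/[conc]) = −(0.0592/3)·log(0.000385/0.00377) = +0.020 V.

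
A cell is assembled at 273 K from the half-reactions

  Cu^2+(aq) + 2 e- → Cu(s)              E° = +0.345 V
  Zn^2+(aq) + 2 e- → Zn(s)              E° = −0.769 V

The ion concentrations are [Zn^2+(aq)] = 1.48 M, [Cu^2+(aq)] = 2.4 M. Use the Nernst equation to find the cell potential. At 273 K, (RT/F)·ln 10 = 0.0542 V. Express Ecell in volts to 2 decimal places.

+1.12 V

Cu²⁺/Cu is reduced (cathode, E° = +0.345 V) and Zn²⁺/Zn is oxidized (anode).
E°cell = E°cat − E°an = +0.345 − (−0.769) = +1.114 V; n = 2.
Balancing gives Cu^2+(aq) + Zn(s) → Cu(s) + Zn^2+(aq); hence Q = [Zn^2+(aq)] / [Cu^2+(aq)] = 0.617 (log Q = −0.210).
Applying E = E° − (RT ln10/nF)·log Q gives +1.114 − (0.0542/2)(−0.210) = +1.12 V.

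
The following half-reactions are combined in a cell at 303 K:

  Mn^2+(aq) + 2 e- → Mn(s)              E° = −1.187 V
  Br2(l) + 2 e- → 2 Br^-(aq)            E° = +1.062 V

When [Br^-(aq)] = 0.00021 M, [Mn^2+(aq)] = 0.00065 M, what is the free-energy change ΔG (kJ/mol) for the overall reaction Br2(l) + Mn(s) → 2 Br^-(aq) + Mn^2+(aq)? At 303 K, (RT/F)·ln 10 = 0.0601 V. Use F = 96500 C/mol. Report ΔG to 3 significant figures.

E°cell = +1.062 − (−1.187) = +2.249 V; the balanced reaction transfers n = 2 electrons.
The reaction quotient is [Br^-(aq)]^2·[Mn^2+(aq)] = 2.87×10^−11; by Nernst, E = +2.249 − (0.0601/2)(−10.543) = +2.5658 V.
Finally ΔG = −nFE = −(2)(96500 C/mol)(+2.5658 V) = −495 kJ/mol.

−495 kJ/mol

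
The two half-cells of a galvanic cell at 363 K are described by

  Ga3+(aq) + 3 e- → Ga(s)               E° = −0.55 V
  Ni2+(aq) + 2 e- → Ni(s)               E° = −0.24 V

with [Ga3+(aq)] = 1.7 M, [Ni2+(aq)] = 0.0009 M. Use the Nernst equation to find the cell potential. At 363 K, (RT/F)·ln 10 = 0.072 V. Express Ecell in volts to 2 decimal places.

+0.19 V

Ni²⁺/Ni is reduced (cathode, E° = −0.24 V) and Ga³⁺/Ga is oxidized (anode).
The standard potential is −0.24 − (−0.55) = +0.31 V and the balanced reaction transfers n = 6 electrons.
For the overall reaction 3 Ni2+(aq) + 2 Ga(s) → 3 Ni(s) + 2 Ga3+(aq), Q = [Ga3+(aq)]^2 / [Ni2+(aq)]^3 = 3.96×10^9, giving log Q = 9.598.
By the Nernst equation, E = +0.31 − (0.072/6)·(9.598) = +0.19 V.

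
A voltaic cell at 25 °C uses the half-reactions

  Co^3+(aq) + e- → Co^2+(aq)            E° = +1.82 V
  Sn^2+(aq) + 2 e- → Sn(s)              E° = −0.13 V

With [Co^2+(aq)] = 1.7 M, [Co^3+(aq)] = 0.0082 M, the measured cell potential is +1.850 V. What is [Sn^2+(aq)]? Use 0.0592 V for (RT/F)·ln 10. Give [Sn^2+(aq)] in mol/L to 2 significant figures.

The Co³⁺/Co²⁺ couple has the larger reduction potential, so it is the cathode: E°cell = +1.82 − (−0.13) = +1.95 V and n = 2.
Rearranging E = E° − (0.0592/n)·log Q gives log Q = 2(+1.95 − (+1.850))/0.0592 = 3.378.
For 2 Co^3+(aq) + Sn(s) → 2 Co^2+(aq) + Sn^2+(aq), the reaction quotient is Q = ([Co^2+(aq)]^2·[Sn^2+(aq)]) / [Co^3+(aq)]^2.
Isolating [Sn^2+(aq)] in Q = 10^{3.378} yields log [Sn^2+(aq)] = −1.255, i.e. 0.056 M.

0.056 M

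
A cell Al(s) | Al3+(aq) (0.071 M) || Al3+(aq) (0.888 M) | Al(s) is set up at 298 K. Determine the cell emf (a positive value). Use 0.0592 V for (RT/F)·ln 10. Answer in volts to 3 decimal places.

For a concentration cell E°cell = 0, since both electrodes use the same couple.
The compartment with the higher Al3+(aq) concentration (0.888 M) acts as the cathode; ions are reduced there and produced at the dilute (0.071 M) anode.
With n = 3, Ecell = −(0.0592/3)·log([dilute]/[conc]) = −(0.0592/3)·log(0.071/0.888) = +0.022 V.

0.022 V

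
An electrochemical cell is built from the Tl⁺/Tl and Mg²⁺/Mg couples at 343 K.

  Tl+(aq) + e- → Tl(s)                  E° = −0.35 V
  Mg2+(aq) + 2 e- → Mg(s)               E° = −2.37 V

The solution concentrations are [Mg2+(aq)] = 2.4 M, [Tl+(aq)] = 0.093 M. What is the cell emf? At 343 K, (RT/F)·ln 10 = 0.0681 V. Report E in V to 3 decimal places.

Tl⁺/Tl is reduced (cathode, E° = −0.35 V) and Mg²⁺/Mg is oxidized (anode).
E°cell = −0.35 − (−2.37) = +2.02 V, with n = 2 electrons transferred.
For the overall reaction 2 Tl+(aq) + Mg(s) → 2 Tl(s) + Mg2+(aq), Q = [Mg2+(aq)] / [Tl+(aq)]^2 = 277, giving log Q = 2.443.
By the Nernst equation, E = +2.02 − (0.0681/2)·(2.443) = +1.937 V.

+1.937 V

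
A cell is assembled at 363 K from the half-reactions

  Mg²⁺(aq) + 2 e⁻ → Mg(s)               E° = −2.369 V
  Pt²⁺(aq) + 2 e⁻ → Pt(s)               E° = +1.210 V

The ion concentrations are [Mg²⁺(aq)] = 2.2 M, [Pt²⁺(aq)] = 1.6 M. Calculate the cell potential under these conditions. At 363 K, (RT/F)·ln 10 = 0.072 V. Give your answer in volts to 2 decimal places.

+3.57 V

Since E°(Pt²⁺/Pt) > E°(Mg²⁺/Mg), Pt²⁺/Pt serves as the cathode.
E°cell = E°cat − E°an = +1.210 − (−2.369) = +3.579 V; n = 2.
For the overall reaction Pt²⁺(aq) + Mg(s) → Pt(s) + Mg²⁺(aq), Q = [Mg²⁺(aq)] / [Pt²⁺(aq)] = 1.38, giving log Q = 0.138.
By the Nernst equation, E = +3.579 − (0.072/2)·(0.138) = +3.57 V.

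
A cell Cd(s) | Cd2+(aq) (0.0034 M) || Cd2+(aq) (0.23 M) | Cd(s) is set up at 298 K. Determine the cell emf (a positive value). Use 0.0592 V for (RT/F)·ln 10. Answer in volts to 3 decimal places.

For a concentration cell E°cell = 0, since both electrodes use the same couple.
The compartment with the higher Cd2+(aq) concentration (0.23 M) acts as the cathode; ions are reduced there and produced at the dilute (0.0034 M) anode.
With n = 2, Ecell = −(0.0592/2)·log([dilute]/[conc]) = −(0.0592/2)·log(0.0034/0.23) = +0.054 V.

0.054 V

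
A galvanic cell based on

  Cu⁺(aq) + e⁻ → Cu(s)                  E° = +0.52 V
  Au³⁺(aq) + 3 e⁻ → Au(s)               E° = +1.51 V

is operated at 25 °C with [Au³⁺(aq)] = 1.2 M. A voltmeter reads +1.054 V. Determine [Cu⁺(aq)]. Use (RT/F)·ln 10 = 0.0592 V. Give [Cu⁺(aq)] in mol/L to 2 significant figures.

The Au³⁺/Au couple has the larger reduction potential, so it is the cathode: E°cell = +1.51 − (+0.52) = +0.99 V and n = 3.
From the Nernst equation, log Q = n(E° − E)/0.0592 = 3·(+0.99 − (+1.054))/0.0592 = −3.243.
Balancing electrons gives Au³⁺(aq) + 3 Cu(s) → Au(s) + 3 Cu⁺(aq); thus Q = [Cu⁺(aq)]^3 / [Au³⁺(aq)].
Solving for the unknown gives log [Cu⁺(aq)] = −1.055, so [Cu⁺(aq)] ≈ 0.088 M.

0.088 M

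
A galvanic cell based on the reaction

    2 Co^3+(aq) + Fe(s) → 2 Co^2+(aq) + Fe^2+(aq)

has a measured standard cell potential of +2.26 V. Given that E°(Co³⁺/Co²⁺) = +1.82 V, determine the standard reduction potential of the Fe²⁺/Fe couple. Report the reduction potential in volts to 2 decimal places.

In the reaction as written the Co³⁺/Co²⁺ couple is reduced (cathode) and Fe²⁺/Fe is oxidized (anode), so E°cell = E°(Co³⁺/Co²⁺) − E°(Fe²⁺/Fe).
E°(Fe²⁺/Fe) = E°(cathode) − E°cell = +1.82 − (+2.26) = −0.44 V.

−0.44 V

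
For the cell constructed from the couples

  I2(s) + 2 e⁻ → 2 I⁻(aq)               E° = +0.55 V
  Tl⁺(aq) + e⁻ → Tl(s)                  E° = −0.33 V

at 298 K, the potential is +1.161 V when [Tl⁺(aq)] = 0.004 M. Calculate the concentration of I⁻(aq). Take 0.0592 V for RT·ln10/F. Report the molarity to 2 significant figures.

0.0045 M

The I₂/I⁻ couple has the larger reduction potential, so it is the cathode: E°cell = +0.55 − (−0.33) = +0.88 V and n = 2.
Rearranging E = E° − (0.0592/n)·log Q gives log Q = 2(+0.88 − (+1.161))/0.0592 = −9.493.
For I2(s) + 2 Tl(s) → 2 I⁻(aq) + 2 Tl⁺(aq), the reaction quotient is Q = [I⁻(aq)]^2·[Tl⁺(aq)]^2.
Substituting the known concentrations and solving, log [I⁻(aq)] = −2.349 and [I⁻(aq)] = 0.0045 M.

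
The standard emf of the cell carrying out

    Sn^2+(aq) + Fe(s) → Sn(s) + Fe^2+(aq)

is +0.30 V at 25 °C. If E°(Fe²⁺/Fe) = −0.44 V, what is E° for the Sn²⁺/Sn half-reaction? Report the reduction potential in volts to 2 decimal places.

In the reaction as written the Sn²⁺/Sn couple is reduced (cathode) and Fe²⁺/Fe is oxidized (anode), so E°cell = E°(Sn²⁺/Sn) − E°(Fe²⁺/Fe).
E°(Sn²⁺/Sn) = E°cell + E°(anode) = +0.30 + (−0.44) = −0.14 V.

−0.14 V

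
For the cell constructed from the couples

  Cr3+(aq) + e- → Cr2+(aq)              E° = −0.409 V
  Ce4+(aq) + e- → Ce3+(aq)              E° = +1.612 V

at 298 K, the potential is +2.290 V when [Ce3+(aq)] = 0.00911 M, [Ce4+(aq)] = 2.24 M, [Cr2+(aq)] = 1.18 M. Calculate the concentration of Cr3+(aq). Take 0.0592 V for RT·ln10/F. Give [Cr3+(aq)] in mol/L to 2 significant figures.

0.0083 M

The Ce⁴⁺/Ce³⁺ couple has the larger reduction potential, so it is the cathode: E°cell = +1.612 − (−0.409) = +2.021 V and n = 1.
Since E = E° − (0.0592/n)·log Q, log Q = n(E° − E)/0.0592 = −4.544.
Balancing electrons gives Ce4+(aq) + Cr2+(aq) → Ce3+(aq) + Cr3+(aq); thus Q = ([Ce3+(aq)]·[Cr3+(aq)]) / ([Ce4+(aq)]·[Cr2+(aq)]).
Substituting the known concentrations and solving, log [Cr3+(aq)] = −2.081 and [Cr3+(aq)] = 0.0083 M.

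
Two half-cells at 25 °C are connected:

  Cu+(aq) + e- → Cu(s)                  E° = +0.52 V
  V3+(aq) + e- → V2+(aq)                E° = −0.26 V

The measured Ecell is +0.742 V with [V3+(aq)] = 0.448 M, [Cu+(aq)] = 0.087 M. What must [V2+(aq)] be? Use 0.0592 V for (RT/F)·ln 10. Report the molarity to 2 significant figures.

1.2 M

With Cu⁺/Cu at the cathode and V³⁺/V²⁺ at the anode, E°cell = +0.52 − (−0.26) = +0.78 V (n = 1).
Rearranging E = E° − (0.0592/n)·log Q gives log Q = 1(+0.78 − (+0.742))/0.0592 = 0.642.
Balancing electrons gives Cu+(aq) + V2+(aq) → Cu(s) + V3+(aq); thus Q = [V3+(aq)] / ([Cu+(aq)]·[V2+(aq)]).
Isolating [V2+(aq)] in Q = 10^{0.642} yields log [V2+(aq)] = 0.070, i.e. 1.2 M.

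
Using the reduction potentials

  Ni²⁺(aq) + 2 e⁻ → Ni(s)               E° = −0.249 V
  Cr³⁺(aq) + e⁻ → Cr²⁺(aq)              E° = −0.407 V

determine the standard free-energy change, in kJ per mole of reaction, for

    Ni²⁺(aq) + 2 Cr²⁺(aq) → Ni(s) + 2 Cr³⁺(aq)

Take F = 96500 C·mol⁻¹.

−30.5 kJ/mol

In the reaction as written Ni²⁺(aq) is reduced, so the Ni²⁺/Ni couple is the cathode and Cr³⁺/Cr²⁺ is the anode.
E°cell = −0.249 − (−0.407) = +0.158 V; balancing electrons gives n = 2.
ΔG° = −nFE°cell = −(2)(96500)(+0.158) J/mol = −30.5 kJ/mol.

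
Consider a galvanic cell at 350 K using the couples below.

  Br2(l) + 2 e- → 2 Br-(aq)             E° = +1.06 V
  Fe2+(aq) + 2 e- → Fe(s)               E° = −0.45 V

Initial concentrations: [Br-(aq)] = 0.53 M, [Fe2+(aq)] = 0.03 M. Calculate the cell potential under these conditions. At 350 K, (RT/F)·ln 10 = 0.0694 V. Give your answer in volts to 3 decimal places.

+1.582 V

Since E°(Br₂/Br⁻) > E°(Fe²⁺/Fe), Br₂/Br⁻ serves as the cathode.
E°cell = E°cat − E°an = +1.06 − (−0.45) = +1.51 V; n = 2.
For the overall reaction Br2(l) + Fe(s) → 2 Br-(aq) + Fe2+(aq), Q = [Br-(aq)]^2·[Fe2+(aq)] = 0.00843, giving log Q = −2.074.
By the Nernst equation, E = +1.51 − (0.0694/2)·(−2.074) = +1.582 V.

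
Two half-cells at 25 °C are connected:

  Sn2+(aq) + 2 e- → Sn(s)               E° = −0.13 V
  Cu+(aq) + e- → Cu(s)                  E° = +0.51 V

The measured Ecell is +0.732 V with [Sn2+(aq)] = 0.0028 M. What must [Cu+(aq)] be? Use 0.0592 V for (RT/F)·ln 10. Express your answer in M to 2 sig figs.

With Cu⁺/Cu at the cathode and Sn²⁺/Sn at the anode, E°cell = +0.51 − (−0.13) = +0.64 V (n = 2).
Rearranging E = E° − (0.0592/n)·log Q gives log Q = 2(+0.64 − (+0.732))/0.0592 = −3.108.
The balanced reaction is 2 Cu+(aq) + Sn(s) → 2 Cu(s) + Sn2+(aq), so Q = [Sn2+(aq)] / [Cu+(aq)]^2.
Solving for the unknown gives log [Cu+(aq)] = 0.278, so [Cu+(aq)] ≈ 1.9 M.

1.9 M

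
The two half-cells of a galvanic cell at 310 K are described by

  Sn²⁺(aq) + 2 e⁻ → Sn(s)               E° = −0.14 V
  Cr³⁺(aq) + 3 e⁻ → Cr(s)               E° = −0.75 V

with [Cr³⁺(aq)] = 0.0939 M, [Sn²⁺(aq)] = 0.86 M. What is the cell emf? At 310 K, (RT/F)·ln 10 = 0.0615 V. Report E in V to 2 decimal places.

Since E°(Sn²⁺/Sn) > E°(Cr³⁺/Cr), Sn²⁺/Sn serves as the cathode.
The standard potential is −0.14 − (−0.75) = +0.61 V and the balanced reaction transfers n = 6 electrons.
The balanced reaction is 3 Sn²⁺(aq) + 2 Cr(s) → 3 Sn(s) + 2 Cr³⁺(aq), so Q = [Cr³⁺(aq)]^2 / [Sn²⁺(aq)]^3 = 0.0139 and log Q = −1.858.
E = E° − (0.0615/n)·log Q = +0.61 − (0.0615/6)(−1.858) = +0.63 V.

+0.63 V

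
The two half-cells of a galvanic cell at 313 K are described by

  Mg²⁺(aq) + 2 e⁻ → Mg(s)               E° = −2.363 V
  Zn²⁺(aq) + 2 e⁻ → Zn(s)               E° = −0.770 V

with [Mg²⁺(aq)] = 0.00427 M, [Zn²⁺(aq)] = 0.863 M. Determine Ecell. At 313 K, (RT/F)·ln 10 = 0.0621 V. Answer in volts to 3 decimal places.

Since E°(Zn²⁺/Zn) > E°(Mg²⁺/Mg), Zn²⁺/Zn serves as the cathode.
The standard potential is −0.770 − (−2.363) = +1.593 V and the balanced reaction transfers n = 2 electrons.
Balancing gives Zn²⁺(aq) + Mg(s) → Zn(s) + Mg²⁺(aq); hence Q = [Mg²⁺(aq)] / [Zn²⁺(aq)] = 0.00495 (log Q = −2.306).
By the Nernst equation, E = +1.593 − (0.0621/2)·(−2.306) = +1.665 V.

+1.665 V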